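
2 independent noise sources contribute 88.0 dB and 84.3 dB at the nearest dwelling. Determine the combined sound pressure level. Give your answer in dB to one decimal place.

Incoherent sources combine by intensity addition: L_total = 10·log₁₀(Σ 10^(L_i/10)).
Σ 10^(L/10) = 10^(88.0/10) + 10^(84.3/10) = 9.001e+08.
L_total = 10·log₁₀(9.001e+08) = 89.54 dB.

89.5 dB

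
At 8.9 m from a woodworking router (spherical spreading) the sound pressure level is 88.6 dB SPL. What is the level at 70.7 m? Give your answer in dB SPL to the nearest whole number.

71 dB SPL

Point-source attenuation: ΔL = 20·log₁₀(r₂/r₁) = 20·log₁₀(70.7/8.9) = 18.001 dB.
L₂ = 88.6 − 20·log₁₀(70.7/8.9) = 88.6 − 18.001 = 70.60 dB SPL.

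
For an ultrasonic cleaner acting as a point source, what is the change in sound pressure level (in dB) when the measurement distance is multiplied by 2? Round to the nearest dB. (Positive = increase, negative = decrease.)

-6 dB

A point source loses 6 dB per doubling of distance; generally ΔL = −20·log₁₀(r₂/r₁).
ΔL = −20·log₁₀(2) = -6.02 dB.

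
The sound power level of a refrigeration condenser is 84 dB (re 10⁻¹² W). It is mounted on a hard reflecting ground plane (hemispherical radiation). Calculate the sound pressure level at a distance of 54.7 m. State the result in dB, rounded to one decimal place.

41.3 dB

The power spreads over a hemisphere of area 2π·r², so L_p = L_w − 10·log₁₀(2π·r²).
2π·r² = 1.88e+04 m², 10·log₁₀ of that is 42.742 dB.
L_p = 84 − 42.742 = 41.26 dB.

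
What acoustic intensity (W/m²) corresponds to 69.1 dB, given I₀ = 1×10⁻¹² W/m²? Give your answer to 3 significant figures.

8.13e-06 W/m²

I/I₀ = 10^(69.1/10) = 8.128e+06, so I = 8.128e+06 × 10⁻¹² W/m².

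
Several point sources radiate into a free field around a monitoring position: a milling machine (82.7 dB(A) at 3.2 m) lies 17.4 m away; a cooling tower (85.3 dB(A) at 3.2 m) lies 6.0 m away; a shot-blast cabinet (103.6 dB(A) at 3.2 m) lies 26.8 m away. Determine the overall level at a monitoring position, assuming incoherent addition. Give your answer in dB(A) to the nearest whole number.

86 dB(A)

Propagate each source to the receiver with L = L_ref − 20·log₁₀(r/r_ref), then add intensities.
milling machine: 82.7 − 20·log₁₀(17.4/3.2) = 82.7 − 14.71 = 67.99 dB(A).
cooling tower: 85.3 − 20·log₁₀(6.0/3.2) = 85.3 − 5.46 = 79.84 dB(A).
shot-blast cabinet: 103.6 − 20·log₁₀(26.8/3.2) = 103.6 − 18.46 = 85.14 dB(A).
Σ 10^(L/10) = 4.293e+08 → L_total = 10·log₁₀(4.293e+08) = 86.33 dB(A).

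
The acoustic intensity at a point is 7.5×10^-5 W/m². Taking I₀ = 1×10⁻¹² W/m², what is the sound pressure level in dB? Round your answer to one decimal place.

78.8 dB

I/I₀ = 7.5×10^-5/10⁻¹² = 7.5×10^7, and L = 10·log₁₀(I/I₀).
L = 10·(0.8751 + 7) = 78.75 dB.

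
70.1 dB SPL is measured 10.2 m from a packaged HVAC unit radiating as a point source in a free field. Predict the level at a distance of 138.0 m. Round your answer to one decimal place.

Spherical spreading from a point source gives a 20·log₁₀(r₂/r₁) drop.
L₂ = 70.1 − 20·log₁₀(138.0/10.2) = 70.1 − 22.626 = 47.47 dB SPL.

47.5 dB SPL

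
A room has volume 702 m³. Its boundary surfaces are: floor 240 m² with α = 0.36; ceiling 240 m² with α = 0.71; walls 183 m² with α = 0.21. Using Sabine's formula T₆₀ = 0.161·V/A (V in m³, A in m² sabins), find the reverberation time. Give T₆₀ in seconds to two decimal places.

A = Σ Sᵢαᵢ = 240·0.36 + 240·0.71 + 183·0.21 = 295.23 m².
T₆₀ = 0.161·V/A = 0.161·702/295.23 = 0.383 s.

0.38 s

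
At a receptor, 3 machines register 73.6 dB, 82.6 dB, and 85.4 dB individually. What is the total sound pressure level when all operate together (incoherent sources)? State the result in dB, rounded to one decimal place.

For uncorrelated sources the intensities add, so convert each level to linear form, sum, and take 10·log₁₀ of the total.
Σ 10^(L/10) = 10^(73.6/10) + 10^(82.6/10) + 10^(85.4/10) = 5.516e+08.
L_total = 10·log₁₀(5.516e+08) = 87.42 dB.

87.4 dB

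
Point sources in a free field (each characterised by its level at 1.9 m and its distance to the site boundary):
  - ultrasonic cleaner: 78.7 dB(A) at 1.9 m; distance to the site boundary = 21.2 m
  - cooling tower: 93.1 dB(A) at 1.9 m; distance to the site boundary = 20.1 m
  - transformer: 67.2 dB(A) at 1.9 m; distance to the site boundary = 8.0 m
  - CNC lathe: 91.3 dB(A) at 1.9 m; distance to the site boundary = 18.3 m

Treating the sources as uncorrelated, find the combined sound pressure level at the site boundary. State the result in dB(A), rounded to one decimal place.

First find each source's level at the receiver (point-source: −20·log₁₀(r/r_ref)), then combine on an intensity basis.
ultrasonic cleaner: 78.7 − 20·log₁₀(21.2/1.9) = 78.7 − 20.95 = 57.75 dB(A).
cooling tower: 93.1 − 20·log₁₀(20.1/1.9) = 93.1 − 20.49 = 72.61 dB(A).
transformer: 67.2 − 20·log₁₀(8.0/1.9) = 67.2 − 12.49 = 54.71 dB(A).
CNC lathe: 91.3 − 20·log₁₀(18.3/1.9) = 91.3 − 19.67 = 71.63 dB(A).
Σ 10^(L/10) = 3.368e+07 → L_total = 10·log₁₀(3.368e+07) = 75.27 dB(A).

75.3 dB(A)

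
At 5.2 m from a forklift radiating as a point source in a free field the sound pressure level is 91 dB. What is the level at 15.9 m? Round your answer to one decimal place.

Point-source attenuation: ΔL = 20·log₁₀(r₂/r₁) = 20·log₁₀(15.9/5.2) = 9.708 dB.
L₂ = 91 − 20·log₁₀(15.9/5.2) = 91 − 9.708 = 81.29 dB.

81.3 dB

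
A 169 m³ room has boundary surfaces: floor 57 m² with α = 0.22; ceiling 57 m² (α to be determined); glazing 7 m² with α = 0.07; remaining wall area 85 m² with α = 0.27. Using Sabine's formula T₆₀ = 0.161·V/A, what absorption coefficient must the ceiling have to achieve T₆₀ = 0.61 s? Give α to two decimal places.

0.15

From T₆₀ = 0.161·V/A, the target T₆₀ = 0.61 s needs A = 0.161·169/0.61 = 44.60 m².
Absorption from the other surfaces = 57·0.22 + 7·0.07 + 85·0.27 = 35.98 m², so the ceiling must supply 8.62 m² over 57 m².
α = 8.62/57 = 0.151.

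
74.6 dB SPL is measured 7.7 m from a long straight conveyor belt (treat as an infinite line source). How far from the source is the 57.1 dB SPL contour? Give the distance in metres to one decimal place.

433.0 m

The 17.5 dB drop corresponds to a distance ratio of 10^(17.5/10) for a line source.
r₂ = 7.7·10^((74.6−57.1)/10) = 7.7·10^(17.5/10) = 433.00 m.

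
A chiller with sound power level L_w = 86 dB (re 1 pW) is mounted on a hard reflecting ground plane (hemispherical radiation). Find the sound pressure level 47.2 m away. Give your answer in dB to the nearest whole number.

45 dB

The power spreads over a hemisphere of area 2π·r², so L_p = L_w − 10·log₁₀(2π·r²).
2π·r² = 1.4e+04 m², 10·log₁₀ of that is 41.461 dB.
L_p = 86 − 41.461 = 44.54 dB.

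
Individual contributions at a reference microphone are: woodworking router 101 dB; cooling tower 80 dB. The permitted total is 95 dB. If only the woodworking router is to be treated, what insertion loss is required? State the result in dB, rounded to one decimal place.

The untreated sources together contribute 10^(80/10) = 1.000e+08, i.e. 80.00 dB.
To meet 95 dB overall, the treated woodworking router may contribute at most 10^(95/10) − 1.000e+08 = 3.062e+09, i.e. 94.86 dB.
So the woodworking router must be reduced from 101 to 94.86 dB: IL = 6.14 dB.

6.1 dB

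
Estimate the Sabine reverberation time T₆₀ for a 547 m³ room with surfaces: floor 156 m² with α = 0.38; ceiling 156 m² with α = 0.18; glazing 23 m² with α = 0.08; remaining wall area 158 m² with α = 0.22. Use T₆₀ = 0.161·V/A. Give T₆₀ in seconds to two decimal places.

0.71 s

Summing Sᵢαᵢ: 156·0.38 + 156·0.18 + 23·0.08 + 158·0.22 = 123.96 m².
T₆₀ = 0.161·V/A = 0.161·547/123.96 = 0.710 s.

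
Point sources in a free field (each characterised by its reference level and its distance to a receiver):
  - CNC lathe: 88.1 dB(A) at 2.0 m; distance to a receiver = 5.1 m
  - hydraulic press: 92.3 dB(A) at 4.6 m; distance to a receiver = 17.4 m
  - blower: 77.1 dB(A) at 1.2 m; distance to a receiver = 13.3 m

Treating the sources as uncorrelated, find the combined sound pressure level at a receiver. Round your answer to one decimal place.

83.4 dB(A)

Apply inverse-square spreading to bring every level to the receiver, then sum 10^(L/10).
CNC lathe: 88.1 − 20·log₁₀(5.1/2.0) = 88.1 − 8.13 = 79.97 dB(A).
hydraulic press: 92.3 − 20·log₁₀(17.4/4.6) = 92.3 − 11.56 = 80.74 dB(A).
blower: 77.1 − 20·log₁₀(13.3/1.2) = 77.1 − 20.89 = 56.21 dB(A).
Σ 10^(L/10) = 2.184e+08 → L_total = 10·log₁₀(2.184e+08) = 83.39 dB(A).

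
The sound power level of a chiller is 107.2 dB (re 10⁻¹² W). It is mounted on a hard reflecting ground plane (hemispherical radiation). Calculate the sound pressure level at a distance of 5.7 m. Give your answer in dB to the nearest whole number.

Free-field hemispherical radiation: L_p = L_w − 10·log₁₀(2π·r²), r = 5.7 m.
2π·r² = 204.1 m², 10·log₁₀ of that is 23.099 dB.
L_p = 107.2 − 23.099 = 84.10 dB.

84 dB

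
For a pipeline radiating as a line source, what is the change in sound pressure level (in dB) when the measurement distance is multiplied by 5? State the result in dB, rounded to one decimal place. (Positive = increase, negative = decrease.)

-7.0 dB

A line source loses 3 dB per doubling of distance; generally ΔL = −10·log₁₀(r₂/r₁).
ΔL = −10·log₁₀(5) = -6.99 dB.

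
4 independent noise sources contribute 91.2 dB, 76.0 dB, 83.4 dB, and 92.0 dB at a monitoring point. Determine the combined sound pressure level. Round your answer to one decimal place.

For uncorrelated sources the intensities add, so convert each level to linear form, sum, and take 10·log₁₀ of the total.
Σ 10^(L/10) = 10^(91.2/10) + 10^(76.0/10) + 10^(83.4/10) + 10^(92.0/10) = 3.162e+09.
L_total = 10·log₁₀(3.162e+09) = 95.00 dB.

95.0 dB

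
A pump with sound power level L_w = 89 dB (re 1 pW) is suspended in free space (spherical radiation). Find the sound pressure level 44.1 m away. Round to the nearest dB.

The power spreads over a sphere of area 4π·r², so L_p = L_w − 10·log₁₀(4π·r²).
4π·r² = 2.444e+04 m², 10·log₁₀ of that is 43.881 dB.
L_p = 89 − 43.881 = 45.12 dB.

45 dB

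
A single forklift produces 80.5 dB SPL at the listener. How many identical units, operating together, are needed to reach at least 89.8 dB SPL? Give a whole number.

9

The shortfall is 89.8 − 80.5 = 9.3 dB, and N units add 10·log₁₀ N, so need 10·log₁₀ N ≥ 9.3.
N ≥ 10^(9.3/10) = 8.511, so N = 9.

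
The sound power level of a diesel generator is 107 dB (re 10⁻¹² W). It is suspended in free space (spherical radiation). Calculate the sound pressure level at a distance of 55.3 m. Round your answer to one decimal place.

Free-field spherical radiation: L_p = L_w − 10·log₁₀(4π·r²), r = 55.3 m.
4π·r² = 3.843e+04 m², 10·log₁₀ of that is 45.847 dB.
L_p = 107 − 45.847 = 61.15 dB.

61.2 dB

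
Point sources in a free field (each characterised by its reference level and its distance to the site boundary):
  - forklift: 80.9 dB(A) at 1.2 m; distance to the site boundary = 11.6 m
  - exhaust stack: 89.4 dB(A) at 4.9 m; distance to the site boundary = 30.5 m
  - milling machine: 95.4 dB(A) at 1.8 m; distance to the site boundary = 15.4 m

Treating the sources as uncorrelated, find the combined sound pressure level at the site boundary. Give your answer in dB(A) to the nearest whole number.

79 dB(A)

Apply inverse-square spreading to bring every level to the receiver, then sum 10^(L/10).
forklift: 80.9 − 20·log₁₀(11.6/1.2) = 80.9 − 19.71 = 61.19 dB(A).
exhaust stack: 89.4 − 20·log₁₀(30.5/4.9) = 89.4 − 15.88 = 73.52 dB(A).
milling machine: 95.4 − 20·log₁₀(15.4/1.8) = 95.4 − 18.64 = 76.76 dB(A).
Σ 10^(L/10) = 7.117e+07 → L_total = 10·log₁₀(7.117e+07) = 78.52 dB(A).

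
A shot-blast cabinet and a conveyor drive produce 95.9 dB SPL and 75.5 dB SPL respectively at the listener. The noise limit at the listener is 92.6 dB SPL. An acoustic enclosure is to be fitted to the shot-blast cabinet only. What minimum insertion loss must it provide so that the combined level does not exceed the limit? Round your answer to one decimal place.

Fixed contribution from the other source: Σ 10^(L/10) = 10^(75.5/10) = 3.548e+07 (75.50 dB SPL).
To meet 92.6 dB SPL overall, the treated shot-blast cabinet may contribute at most 10^(92.6/10) − 3.548e+07 = 1.784e+09, i.e. 92.51 dB SPL.
So the shot-blast cabinet must be reduced from 95.9 to 92.51 dB SPL: IL = 3.39 dB.

3.4 dB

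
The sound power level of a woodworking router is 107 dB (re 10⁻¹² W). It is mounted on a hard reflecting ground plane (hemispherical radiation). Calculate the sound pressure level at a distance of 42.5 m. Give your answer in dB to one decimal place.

L_p = L_w − 10·log₁₀(2π·r²) with r = 42.5 m.
2π·r² = 1.135e+04 m², 10·log₁₀ of that is 40.550 dB.
L_p = 107 − 40.550 = 66.45 dB.

66.5 dB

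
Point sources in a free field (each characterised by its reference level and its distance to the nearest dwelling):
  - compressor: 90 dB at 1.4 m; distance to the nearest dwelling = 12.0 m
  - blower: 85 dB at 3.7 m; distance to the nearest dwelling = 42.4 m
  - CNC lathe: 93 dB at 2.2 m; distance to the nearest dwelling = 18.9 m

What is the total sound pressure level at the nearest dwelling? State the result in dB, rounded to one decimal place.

Apply inverse-square spreading to bring every level to the receiver, then sum 10^(L/10).
compressor: 90 − 20·log₁₀(12.0/1.4) = 90 − 18.66 = 71.34 dB.
blower: 85 − 20·log₁₀(42.4/3.7) = 85 − 21.18 = 63.82 dB.
CNC lathe: 93 − 20·log₁₀(18.9/2.2) = 93 − 18.68 = 74.32 dB.
Σ 10^(L/10) = 4.305e+07 → L_total = 10·log₁₀(4.305e+07) = 76.34 dB.

76.3 dB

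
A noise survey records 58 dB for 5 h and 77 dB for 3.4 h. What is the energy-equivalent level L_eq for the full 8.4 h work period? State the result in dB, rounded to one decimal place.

73.2 dB

The energy average is taken in the linear domain: L_eq = 10·log₁₀[(Σ tᵢ·10^(Lᵢ/10))/T], T = 8.4 h.
Σ tᵢ·10^(Lᵢ/10) = 5·10^(58/10) + 3.4·10^(77/10) = 1.736e+08.
L_eq = 10·log₁₀(1.736e+08/8.4) = 73.15 dB.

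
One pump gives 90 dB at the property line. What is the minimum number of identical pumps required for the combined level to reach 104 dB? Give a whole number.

26

N identical sources give L₁ + 10·log₁₀ N, so require 10·log₁₀ N ≥ 104 − 90 = 14.0 dB.
N ≥ 10^(14.0/10) = 25.119, so N = 26.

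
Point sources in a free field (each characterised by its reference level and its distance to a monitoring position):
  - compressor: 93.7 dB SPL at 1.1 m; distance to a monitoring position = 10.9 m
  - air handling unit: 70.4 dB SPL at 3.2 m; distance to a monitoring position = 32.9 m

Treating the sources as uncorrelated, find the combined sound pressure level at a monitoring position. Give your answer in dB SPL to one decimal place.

73.8 dB SPL

First find each source's level at the receiver (point-source: −20·log₁₀(r/r_ref)), then combine on an intensity basis.
compressor: 93.7 − 20·log₁₀(10.9/1.1) = 93.7 − 19.92 = 73.78 dB SPL.
air handling unit: 70.4 − 20·log₁₀(32.9/3.2) = 70.4 − 20.24 = 50.16 dB SPL.
Σ 10^(L/10) = 2.398e+07 → L_total = 10·log₁₀(2.398e+07) = 73.80 dB SPL.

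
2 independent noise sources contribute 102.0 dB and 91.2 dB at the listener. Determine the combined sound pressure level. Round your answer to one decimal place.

Incoherent sources combine by intensity addition: L_total = 10·log₁₀(Σ 10^(L_i/10)).
Σ 10^(L/10) = 10^(102.0/10) + 10^(91.2/10) = 1.717e+10.
L_total = 10·log₁₀(1.717e+10) = 102.35 dB.

102.3 dB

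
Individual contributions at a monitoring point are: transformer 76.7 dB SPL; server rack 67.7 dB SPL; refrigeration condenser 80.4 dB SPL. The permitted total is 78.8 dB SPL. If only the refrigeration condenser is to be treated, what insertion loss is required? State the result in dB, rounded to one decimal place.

Everything except the refrigeration condenser sums to 10^(76.7/10) + 10^(67.7/10) = 5.266e+07 in linear terms, 77.21 dB SPL.
To meet 78.8 dB SPL overall, the treated refrigeration condenser may contribute at most 10^(78.8/10) − 5.266e+07 = 2.320e+07, i.e. 73.65 dB SPL.
So the refrigeration condenser must be reduced from 80.4 to 73.65 dB SPL: IL = 6.75 dB.

6.7 dB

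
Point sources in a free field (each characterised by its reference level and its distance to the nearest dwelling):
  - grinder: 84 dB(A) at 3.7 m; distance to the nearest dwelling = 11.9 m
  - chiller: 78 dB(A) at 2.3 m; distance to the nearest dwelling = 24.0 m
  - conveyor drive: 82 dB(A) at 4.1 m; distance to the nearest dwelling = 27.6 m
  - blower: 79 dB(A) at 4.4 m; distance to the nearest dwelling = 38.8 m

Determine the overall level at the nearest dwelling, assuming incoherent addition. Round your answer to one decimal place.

Propagate each source to the receiver with L = L_ref − 20·log₁₀(r/r_ref), then add intensities.
grinder: 84 − 20·log₁₀(11.9/3.7) = 84 − 10.15 = 73.85 dB(A).
chiller: 78 − 20·log₁₀(24.0/2.3) = 78 − 20.37 = 57.63 dB(A).
conveyor drive: 82 − 20·log₁₀(27.6/4.1) = 82 − 16.56 = 65.44 dB(A).
blower: 79 − 20·log₁₀(38.8/4.4) = 79 − 18.91 = 60.09 dB(A).
Σ 10^(L/10) = 2.938e+07 → L_total = 10·log₁₀(2.938e+07) = 74.68 dB(A).

74.7 dB(A)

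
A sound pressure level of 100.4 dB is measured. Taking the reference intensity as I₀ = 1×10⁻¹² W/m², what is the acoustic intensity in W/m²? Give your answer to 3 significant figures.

I/I₀ = 10^(100.4/10) = 1.096e+10, so I = 1.096e+10 × 10⁻¹² W/m².

0.0110 W/m²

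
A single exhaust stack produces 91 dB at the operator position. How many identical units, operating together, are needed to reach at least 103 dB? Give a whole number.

16

Need L₁ + 10·log₁₀ N ≥ 103, i.e. log₁₀ N ≥ 1.20.
N ≥ 10^(12.0/10) = 15.849, so N = 16.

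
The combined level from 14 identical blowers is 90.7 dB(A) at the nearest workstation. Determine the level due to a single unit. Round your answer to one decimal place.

79.2 dB(A)

Dividing the total intensity by 14 lowers the level by 10·log₁₀ 14 = 11.461 dB: L₁ = 90.7 − 11.461.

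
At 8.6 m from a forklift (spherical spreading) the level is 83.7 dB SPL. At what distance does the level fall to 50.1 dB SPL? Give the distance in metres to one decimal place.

Point-source spreading drops the level by 20·log₁₀(r₂/r₁); inverting, r₂/r₁ = 10^(ΔL/20).
r₂ = 8.6·10^((83.7−50.1)/20) = 8.6·10^(33.6/20) = 411.62 m.

411.6 m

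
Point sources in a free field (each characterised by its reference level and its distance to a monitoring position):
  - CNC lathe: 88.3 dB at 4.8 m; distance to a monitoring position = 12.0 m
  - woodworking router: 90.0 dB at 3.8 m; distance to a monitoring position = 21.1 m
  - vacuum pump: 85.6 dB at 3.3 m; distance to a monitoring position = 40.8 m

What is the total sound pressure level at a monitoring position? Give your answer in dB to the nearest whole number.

82 dB

Apply inverse-square spreading to bring every level to the receiver, then sum 10^(L/10).
CNC lathe: 88.3 − 20·log₁₀(12.0/4.8) = 88.3 − 7.96 = 80.34 dB.
woodworking router: 90.0 − 20·log₁₀(21.1/3.8) = 90.0 − 14.89 = 75.11 dB.
vacuum pump: 85.6 − 20·log₁₀(40.8/3.3) = 85.6 − 21.84 = 63.76 dB.
Σ 10^(L/10) = 1.430e+08 → L_total = 10·log₁₀(1.430e+08) = 81.55 dB.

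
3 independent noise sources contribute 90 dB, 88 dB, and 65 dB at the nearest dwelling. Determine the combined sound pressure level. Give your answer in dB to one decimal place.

92.1 dB

Incoherent sources combine by intensity addition: L_total = 10·log₁₀(Σ 10^(L_i/10)).
Σ 10^(L/10) = 10^(90/10) + 10^(88/10) + 10^(65/10) = 1.634e+09.
L_total = 10·log₁₀(1.634e+09) = 92.13 dB.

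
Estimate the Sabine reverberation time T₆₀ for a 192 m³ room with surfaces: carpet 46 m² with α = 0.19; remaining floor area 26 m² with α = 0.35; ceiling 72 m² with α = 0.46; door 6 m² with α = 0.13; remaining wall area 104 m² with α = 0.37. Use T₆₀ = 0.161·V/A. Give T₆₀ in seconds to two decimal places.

Total absorption A = 46·0.19 + 26·0.35 + 72·0.46 + 6·0.13 + 104·0.37 = 90.22 m² sabins.
T₆₀ = 0.161·V/A = 0.161·192/90.22 = 0.343 s.

0.34 s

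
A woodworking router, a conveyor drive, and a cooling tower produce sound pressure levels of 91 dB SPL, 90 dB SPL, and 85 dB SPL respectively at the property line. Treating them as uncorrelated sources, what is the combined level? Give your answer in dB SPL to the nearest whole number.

Incoherent sources combine by intensity addition: L_total = 10·log₁₀(Σ 10^(L_i/10)).
Σ 10^(L/10) = 10^(91/10) + 10^(90/10) + 10^(85/10) = 2.575e+09.
L_total = 10·log₁₀(2.575e+09) = 94.11 dB SPL.

94 dB SPL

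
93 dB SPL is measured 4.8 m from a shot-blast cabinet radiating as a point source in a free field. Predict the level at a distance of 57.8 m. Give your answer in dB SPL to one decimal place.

Spherical spreading from a point source gives a 20·log₁₀(r₂/r₁) drop.
L₂ = 93 − 20·log₁₀(57.8/4.8) = 93 − 21.614 = 71.39 dB SPL.

71.4 dB SPL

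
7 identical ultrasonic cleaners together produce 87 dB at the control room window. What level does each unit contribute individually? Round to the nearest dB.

79 dB

7 equal contributions raise the level by 10·log₁₀ 7 = 8.451 dB, so each unit alone gives 87 − 8.451.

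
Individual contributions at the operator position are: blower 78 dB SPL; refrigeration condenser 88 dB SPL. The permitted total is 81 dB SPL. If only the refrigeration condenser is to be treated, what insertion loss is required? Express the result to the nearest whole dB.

The untreated sources together contribute 10^(78/10) = 6.310e+07, i.e. 78.00 dB SPL.
To meet 81 dB SPL overall, the treated refrigeration condenser may contribute at most 10^(81/10) − 6.310e+07 = 6.280e+07, i.e. 77.98 dB SPL.
So the refrigeration condenser must be reduced from 88 to 77.98 dB SPL: IL = 10.02 dB.

10 dB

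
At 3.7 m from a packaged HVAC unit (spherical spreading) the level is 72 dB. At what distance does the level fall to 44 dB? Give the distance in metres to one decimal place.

Point-source spreading drops the level by 20·log₁₀(r₂/r₁); inverting, r₂/r₁ = 10^(ΔL/20).
r₂ = 3.7·10^((72−44)/20) = 3.7·10^(28.0/20) = 92.94 m.

92.9 m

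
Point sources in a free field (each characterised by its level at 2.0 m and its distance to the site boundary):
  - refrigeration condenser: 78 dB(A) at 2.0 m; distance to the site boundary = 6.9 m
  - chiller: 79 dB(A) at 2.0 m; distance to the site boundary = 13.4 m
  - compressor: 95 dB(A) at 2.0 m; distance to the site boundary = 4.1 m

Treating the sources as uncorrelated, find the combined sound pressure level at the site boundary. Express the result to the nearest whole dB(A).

89 dB(A)

Apply inverse-square spreading to bring every level to the receiver, then sum 10^(L/10).
refrigeration condenser: 78 − 20·log₁₀(6.9/2.0) = 78 − 10.76 = 67.24 dB(A).
chiller: 79 − 20·log₁₀(13.4/2.0) = 79 − 16.52 = 62.48 dB(A).
compressor: 95 − 20·log₁₀(4.1/2.0) = 95 − 6.24 = 88.76 dB(A).
Σ 10^(L/10) = 7.595e+08 → L_total = 10·log₁₀(7.595e+08) = 88.81 dB(A).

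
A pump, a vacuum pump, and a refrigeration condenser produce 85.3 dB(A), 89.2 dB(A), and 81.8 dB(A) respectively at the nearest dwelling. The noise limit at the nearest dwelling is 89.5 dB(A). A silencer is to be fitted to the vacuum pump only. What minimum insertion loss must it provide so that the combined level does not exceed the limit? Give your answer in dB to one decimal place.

The untreated sources together contribute 10^(85.3/10) + 10^(81.8/10) = 4.902e+08, i.e. 86.90 dB(A).
To meet 89.5 dB(A) overall, the treated vacuum pump may contribute at most 10^(89.5/10) − 4.902e+08 = 4.011e+08, i.e. 86.03 dB(A).
Required insertion loss = 89.2 − 86.03 = 3.17 dB.

3.2 dB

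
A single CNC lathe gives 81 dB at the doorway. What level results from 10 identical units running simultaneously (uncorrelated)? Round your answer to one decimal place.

91.0 dB

L_total = L₁ + 10·log₁₀ N for N identical incoherent sources.
L_total = 81 + 10·log₁₀(10) = 81 + 10.000 = 91.00 dB.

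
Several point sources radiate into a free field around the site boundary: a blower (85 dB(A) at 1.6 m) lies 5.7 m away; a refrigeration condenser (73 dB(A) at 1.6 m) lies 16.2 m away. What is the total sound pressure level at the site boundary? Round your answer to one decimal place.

74.0 dB(A)

Apply inverse-square spreading to bring every level to the receiver, then sum 10^(L/10).
blower: 85 − 20·log₁₀(5.7/1.6) = 85 − 11.04 = 73.96 dB(A).
refrigeration condenser: 73 − 20·log₁₀(16.2/1.6) = 73 − 20.11 = 52.89 dB(A).
Σ 10^(L/10) = 2.511e+07 → L_total = 10·log₁₀(2.511e+07) = 74.00 dB(A).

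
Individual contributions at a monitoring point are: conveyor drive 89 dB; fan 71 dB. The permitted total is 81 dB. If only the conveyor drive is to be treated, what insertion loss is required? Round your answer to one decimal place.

Everything except the conveyor drive sums to 10^(71/10) = 1.259e+07 in linear terms, 71.00 dB.
The limit corresponds to 10^(81/10) = 1.259e+08; subtracting the fixed part leaves 1.133e+08 for the conveyor drive, i.e. 80.54 dB.
So the conveyor drive must be reduced from 89 to 80.54 dB: IL = 8.46 dB.

8.5 dB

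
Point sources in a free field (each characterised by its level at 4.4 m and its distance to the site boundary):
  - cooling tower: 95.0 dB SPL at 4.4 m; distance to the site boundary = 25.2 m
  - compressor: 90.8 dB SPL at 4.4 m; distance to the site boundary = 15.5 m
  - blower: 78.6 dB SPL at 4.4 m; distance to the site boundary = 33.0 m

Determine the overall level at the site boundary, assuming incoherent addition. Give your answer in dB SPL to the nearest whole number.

First find each source's level at the receiver (point-source: −20·log₁₀(r/r_ref)), then combine on an intensity basis.
cooling tower: 95.0 − 20·log₁₀(25.2/4.4) = 95.0 − 15.16 = 79.84 dB SPL.
compressor: 90.8 − 20·log₁₀(15.5/4.4) = 90.8 − 10.94 = 79.86 dB SPL.
blower: 78.6 − 20·log₁₀(33.0/4.4) = 78.6 − 17.50 = 61.10 dB SPL.
Σ 10^(L/10) = 1.946e+08 → L_total = 10·log₁₀(1.946e+08) = 82.89 dB SPL.

83 dB SPL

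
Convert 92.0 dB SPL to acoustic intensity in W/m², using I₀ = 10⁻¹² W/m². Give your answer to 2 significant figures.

0.0016 W/m²

I = I₀·10^(L/10) = 10⁻¹² × 10^(92.0/10) = 10^(-2.800).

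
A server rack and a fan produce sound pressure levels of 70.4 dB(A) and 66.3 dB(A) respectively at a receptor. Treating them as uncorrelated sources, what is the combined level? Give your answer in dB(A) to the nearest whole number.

For uncorrelated sources the intensities add, so convert each level to linear form, sum, and take 10·log₁₀ of the total.
Σ 10^(L/10) = 10^(70.4/10) + 10^(66.3/10) = 1.523e+07.
L_total = 10·log₁₀(1.523e+07) = 71.83 dB(A).

72 dB(A)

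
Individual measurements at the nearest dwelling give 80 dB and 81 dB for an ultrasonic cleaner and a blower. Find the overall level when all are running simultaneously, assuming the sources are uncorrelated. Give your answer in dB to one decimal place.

Incoherent sources combine by intensity addition: L_total = 10·log₁₀(Σ 10^(L_i/10)).
Σ 10^(L/10) = 10^(80/10) + 10^(81/10) = 2.259e+08.
L_total = 10·log₁₀(2.259e+08) = 83.54 dB.

83.5 dB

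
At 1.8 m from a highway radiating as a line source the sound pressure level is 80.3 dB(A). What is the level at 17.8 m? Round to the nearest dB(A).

Cylindrical spreading from a line source gives a 10·log₁₀(r₂/r₁) drop.
L₂ = 80.3 − 10·log₁₀(17.8/1.8) = 80.3 − 9.951 = 70.35 dB(A).

70 dB(A)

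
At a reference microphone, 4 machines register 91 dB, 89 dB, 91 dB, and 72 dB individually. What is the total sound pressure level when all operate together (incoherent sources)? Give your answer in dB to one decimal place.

For uncorrelated sources the intensities add, so convert each level to linear form, sum, and take 10·log₁₀ of the total.
Σ 10^(L/10) = 10^(91/10) + 10^(89/10) + 10^(91/10) + 10^(72/10) = 3.328e+09.
L_total = 10·log₁₀(3.328e+09) = 95.22 dB.

95.2 dB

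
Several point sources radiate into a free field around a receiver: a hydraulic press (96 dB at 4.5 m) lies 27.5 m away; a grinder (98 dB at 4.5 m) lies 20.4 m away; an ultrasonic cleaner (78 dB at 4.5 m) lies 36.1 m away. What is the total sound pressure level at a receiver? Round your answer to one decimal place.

First find each source's level at the receiver (point-source: −20·log₁₀(r/r_ref)), then combine on an intensity basis.
hydraulic press: 96 − 20·log₁₀(27.5/4.5) = 96 − 15.72 = 80.28 dB.
grinder: 98 − 20·log₁₀(20.4/4.5) = 98 − 13.13 = 84.87 dB.
ultrasonic cleaner: 78 − 20·log₁₀(36.1/4.5) = 78 − 18.09 = 59.91 dB.
Σ 10^(L/10) = 4.146e+08 → L_total = 10·log₁₀(4.146e+08) = 86.18 dB.

86.2 dB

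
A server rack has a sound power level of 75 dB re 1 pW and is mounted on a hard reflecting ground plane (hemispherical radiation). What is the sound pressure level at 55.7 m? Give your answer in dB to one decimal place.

Free-field hemispherical radiation: L_p = L_w − 10·log₁₀(2π·r²), r = 55.7 m.
2π·r² = 1.949e+04 m², 10·log₁₀ of that is 42.899 dB.
L_p = 75 − 42.899 = 32.10 dB.

32.1 dB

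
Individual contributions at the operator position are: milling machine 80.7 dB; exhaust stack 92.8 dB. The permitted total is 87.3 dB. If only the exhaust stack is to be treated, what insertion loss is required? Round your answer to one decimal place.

The untreated sources together contribute 10^(80.7/10) = 1.175e+08, i.e. 80.70 dB.
The limit corresponds to 10^(87.3/10) = 5.370e+08; subtracting the fixed part leaves 4.195e+08 for the exhaust stack, i.e. 86.23 dB.
So the exhaust stack must be reduced from 92.8 to 86.23 dB: IL = 6.57 dB.

6.6 dB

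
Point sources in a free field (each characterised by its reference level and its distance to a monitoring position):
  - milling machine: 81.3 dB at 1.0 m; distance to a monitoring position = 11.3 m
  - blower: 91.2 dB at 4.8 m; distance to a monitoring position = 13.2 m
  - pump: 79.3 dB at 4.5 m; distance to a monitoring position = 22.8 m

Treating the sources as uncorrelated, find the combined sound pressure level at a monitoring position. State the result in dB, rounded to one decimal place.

82.5 dB

Apply inverse-square spreading to bring every level to the receiver, then sum 10^(L/10).
milling machine: 81.3 − 20·log₁₀(11.3/1.0) = 81.3 − 21.06 = 60.24 dB.
blower: 91.2 − 20·log₁₀(13.2/4.8) = 91.2 − 8.79 = 82.41 dB.
pump: 79.3 − 20·log₁₀(22.8/4.5) = 79.3 − 14.09 = 65.21 dB.
Σ 10^(L/10) = 1.787e+08 → L_total = 10·log₁₀(1.787e+08) = 82.52 dB.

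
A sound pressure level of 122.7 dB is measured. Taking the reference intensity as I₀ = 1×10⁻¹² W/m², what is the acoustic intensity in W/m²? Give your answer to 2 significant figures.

1.9 W/m²

I/I₀ = 10^(122.7/10) = 1.862e+12, so I = 1.862e+12 × 10⁻¹² W/m².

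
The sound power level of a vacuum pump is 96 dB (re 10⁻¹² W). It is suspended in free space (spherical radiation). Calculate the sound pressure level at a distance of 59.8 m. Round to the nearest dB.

Free-field spherical radiation: L_p = L_w − 10·log₁₀(4π·r²), r = 59.8 m.
4π·r² = 4.494e+04 m², 10·log₁₀ of that is 46.526 dB.
L_p = 96 − 46.526 = 49.47 dB.

49 dB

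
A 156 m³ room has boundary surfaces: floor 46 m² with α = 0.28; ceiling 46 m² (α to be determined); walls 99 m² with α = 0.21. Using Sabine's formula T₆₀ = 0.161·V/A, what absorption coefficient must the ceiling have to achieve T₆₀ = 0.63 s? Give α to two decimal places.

0.13

Required total absorption A = 0.161·156/0.63 = 39.87 m².
Absorption from the other surfaces = 46·0.28 + 99·0.21 = 33.67 m², so the ceiling must supply 6.20 m² over 46 m².
α = 6.20/46 = 0.135.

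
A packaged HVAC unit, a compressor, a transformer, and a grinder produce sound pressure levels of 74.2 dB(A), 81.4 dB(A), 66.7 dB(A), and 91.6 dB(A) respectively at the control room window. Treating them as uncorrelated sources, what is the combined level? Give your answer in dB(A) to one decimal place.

Incoherent sources combine by intensity addition: L_total = 10·log₁₀(Σ 10^(L_i/10)).
Σ 10^(L/10) = 10^(74.2/10) + 10^(81.4/10) + 10^(66.7/10) + 10^(91.6/10) = 1.614e+09.
L_total = 10·log₁₀(1.614e+09) = 92.08 dB(A).

92.1 dB(A)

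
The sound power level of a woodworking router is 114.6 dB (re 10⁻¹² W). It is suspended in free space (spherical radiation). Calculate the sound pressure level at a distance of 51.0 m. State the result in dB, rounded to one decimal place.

69.5 dB

Free-field spherical radiation: L_p = L_w − 10·log₁₀(4π·r²), r = 51.0 m.
4π·r² = 3.269e+04 m², 10·log₁₀ of that is 45.144 dB.
L_p = 114.6 − 45.144 = 69.46 dB.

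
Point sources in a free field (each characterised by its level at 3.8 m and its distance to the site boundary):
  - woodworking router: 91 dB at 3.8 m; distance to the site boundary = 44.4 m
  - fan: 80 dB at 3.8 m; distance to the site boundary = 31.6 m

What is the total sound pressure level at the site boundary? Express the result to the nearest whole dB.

First find each source's level at the receiver (point-source: −20·log₁₀(r/r_ref)), then combine on an intensity basis.
woodworking router: 91 − 20·log₁₀(44.4/3.8) = 91 − 21.35 = 69.65 dB.
fan: 80 − 20·log₁₀(31.6/3.8) = 80 − 18.40 = 61.60 dB.
Σ 10^(L/10) = 1.067e+07 → L_total = 10·log₁₀(1.067e+07) = 70.28 dB.

70 dB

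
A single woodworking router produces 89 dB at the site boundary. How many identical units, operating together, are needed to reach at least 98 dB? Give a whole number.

8

The shortfall is 98 − 89 = 9.0 dB, and N units add 10·log₁₀ N, so need 10·log₁₀ N ≥ 9.0.
N ≥ 10^(9.0/10) = 7.943, so N = 8.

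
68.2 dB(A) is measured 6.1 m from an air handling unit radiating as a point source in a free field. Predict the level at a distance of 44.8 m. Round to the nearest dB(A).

51 dB(A)

Spherical spreading from a point source gives a 20·log₁₀(r₂/r₁) drop.
L₂ = 68.2 − 20·log₁₀(44.8/6.1) = 68.2 − 17.319 = 50.88 dB(A).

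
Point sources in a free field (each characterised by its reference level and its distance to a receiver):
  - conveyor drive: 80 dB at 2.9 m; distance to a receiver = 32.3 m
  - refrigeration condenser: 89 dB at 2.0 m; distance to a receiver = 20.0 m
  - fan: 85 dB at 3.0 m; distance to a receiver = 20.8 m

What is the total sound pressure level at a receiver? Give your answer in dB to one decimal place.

71.9 dB

First find each source's level at the receiver (point-source: −20·log₁₀(r/r_ref)), then combine on an intensity basis.
conveyor drive: 80 − 20·log₁₀(32.3/2.9) = 80 − 20.94 = 59.06 dB.
refrigeration condenser: 89 − 20·log₁₀(20.0/2.0) = 89 − 20.00 = 69.00 dB.
fan: 85 − 20·log₁₀(20.8/3.0) = 85 − 16.82 = 68.18 dB.
Σ 10^(L/10) = 1.533e+07 → L_total = 10·log₁₀(1.533e+07) = 71.85 dB.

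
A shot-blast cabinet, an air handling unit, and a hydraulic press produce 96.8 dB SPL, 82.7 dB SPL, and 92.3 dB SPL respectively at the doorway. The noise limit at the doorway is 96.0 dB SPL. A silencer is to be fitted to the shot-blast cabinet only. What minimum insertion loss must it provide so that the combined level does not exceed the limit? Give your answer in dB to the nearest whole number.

The untreated sources together contribute 10^(82.7/10) + 10^(92.3/10) = 1.884e+09, i.e. 92.75 dB SPL.
To meet 96.0 dB SPL overall, the treated shot-blast cabinet may contribute at most 10^(96.0/10) − 1.884e+09 = 2.097e+09, i.e. 93.22 dB SPL.
So the shot-blast cabinet must be reduced from 96.8 to 93.22 dB SPL: IL = 3.58 dB.

4 dB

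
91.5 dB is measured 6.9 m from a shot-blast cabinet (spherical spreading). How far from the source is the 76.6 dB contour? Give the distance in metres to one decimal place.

38.4 m

For a point source L₁ − L₂ = 20·log₁₀(r₂/r₁), so r₂ = r₁·10^((L₁−L₂)/20).
r₂ = 6.9·10^((91.5−76.6)/20) = 6.9·10^(14.9/20) = 38.36 m.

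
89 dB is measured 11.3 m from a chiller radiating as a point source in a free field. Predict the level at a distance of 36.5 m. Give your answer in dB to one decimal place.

78.8 dB

Point-source attenuation: ΔL = 20·log₁₀(r₂/r₁) = 20·log₁₀(36.5/11.3) = 10.184 dB.
L₂ = 89 − 20·log₁₀(36.5/11.3) = 89 − 10.184 = 78.82 dB.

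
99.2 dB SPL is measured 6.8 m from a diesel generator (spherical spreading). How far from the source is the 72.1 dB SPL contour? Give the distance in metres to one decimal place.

The 27.1 dB drop corresponds to a distance ratio of 10^(27.1/20) for a point source.
r₂ = 6.8·10^((99.2−72.1)/20) = 6.8·10^(27.1/20) = 154.00 m.

154.0 m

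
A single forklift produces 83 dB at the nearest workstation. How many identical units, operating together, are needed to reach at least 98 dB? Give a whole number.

32

The shortfall is 98 − 83 = 15.0 dB, and N units add 10·log₁₀ N, so need 10·log₁₀ N ≥ 15.0.
N ≥ 10^(15.0/10) = 31.623, so N = 32.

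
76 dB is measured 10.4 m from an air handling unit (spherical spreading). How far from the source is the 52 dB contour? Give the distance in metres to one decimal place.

Point-source spreading drops the level by 20·log₁₀(r₂/r₁); inverting, r₂/r₁ = 10^(ΔL/20).
r₂ = 10.4·10^((76−52)/20) = 10.4·10^(24.0/20) = 164.83 m.

164.8 m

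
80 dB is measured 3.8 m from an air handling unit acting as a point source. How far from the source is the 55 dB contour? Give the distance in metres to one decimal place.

Point-source spreading drops the level by 20·log₁₀(r₂/r₁); inverting, r₂/r₁ = 10^(ΔL/20).
r₂ = 3.8·10^((80−55)/20) = 3.8·10^(25.0/20) = 67.57 m.

67.6 m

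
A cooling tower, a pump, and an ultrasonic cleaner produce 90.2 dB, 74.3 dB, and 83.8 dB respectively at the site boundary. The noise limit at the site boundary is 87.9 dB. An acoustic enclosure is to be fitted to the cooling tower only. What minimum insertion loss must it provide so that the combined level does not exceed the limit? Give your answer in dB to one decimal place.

Everything except the cooling tower sums to 10^(74.3/10) + 10^(83.8/10) = 2.668e+08 in linear terms, 84.26 dB.
The limit corresponds to 10^(87.9/10) = 6.166e+08; subtracting the fixed part leaves 3.498e+08 for the cooling tower, i.e. 85.44 dB.
Required insertion loss = 90.2 − 85.44 = 4.76 dB.

4.8 dB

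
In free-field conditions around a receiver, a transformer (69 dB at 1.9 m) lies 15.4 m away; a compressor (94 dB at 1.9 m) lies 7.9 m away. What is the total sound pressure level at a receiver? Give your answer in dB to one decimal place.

81.6 dB

First find each source's level at the receiver (point-source: −20·log₁₀(r/r_ref)), then combine on an intensity basis.
transformer: 69 − 20·log₁₀(15.4/1.9) = 69 − 18.18 = 50.82 dB.
compressor: 94 − 20·log₁₀(7.9/1.9) = 94 − 12.38 = 81.62 dB.
Σ 10^(L/10) = 1.454e+08 → L_total = 10·log₁₀(1.454e+08) = 81.63 dB.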